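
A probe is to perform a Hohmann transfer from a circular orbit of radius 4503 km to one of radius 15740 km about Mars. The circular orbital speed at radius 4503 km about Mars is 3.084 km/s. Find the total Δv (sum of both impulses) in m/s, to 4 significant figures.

From the circular-orbit relation v² = μ/r at r = 4503 km: μ = v²r = (3.084)² × 4503 = 42828.3 km³/s².
Semi-major axis of the transfer orbit: a_t = (4503 + 15740)/2 = 10121.5 km.
At r₁ the circular-orbit speed is v₁ = √(μ/r₁) = 3.0840 km/s.
Transfer-orbit speed at r₁ (vis-viva equation): v_p = √[μ(2/r₁ − 1/a_t)] = 3.8459 km/s.
First burn Δv₁ = |v_p − v₁| = 0.7619 km/s.
At r₂, v₂ = √(μ/r₂) = 1.64954 km/s.
Transfer-orbit speed at r₂: v_a = √[μ(2/r₂ − 1/a_t)] = 1.10025 km/s.
Second burn Δv₂ = |v₂ − v_a| = 0.5493 km/s.
Δv = Δv₁ + Δv₂ = 0.7619 + 0.5493 = 1.311 km/s.

Δv = 1311 m/s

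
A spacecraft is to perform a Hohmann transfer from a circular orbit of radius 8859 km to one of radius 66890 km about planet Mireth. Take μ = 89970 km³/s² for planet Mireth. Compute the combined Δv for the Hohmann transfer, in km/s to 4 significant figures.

Semi-major axis of the transfer orbit: a_t = (8859 + 66890)/2 = 37874.5 km.
At r₁ the circular-orbit speed is v₁ = √(μ/r₁) = 3.187 km/s.
On the transfer ellipse at r₁, vis-viva equation gives v_p = √[μ(2/r₁ − 1/a_t)] = 4.235 km/s.
First burn Δv₁ = |v_p − v₁| = 1.048 km/s.
At r₂, v₂ = √(μ/r₂) = 1.1598 km/s.
Transfer-orbit speed at r₂: v_a = √[μ(2/r₂ − 1/a_t)] = 0.56090 km/s.
Second burn Δv₂ = |v₂ − v_a| = 0.5989 km/s.
Total Δv = Δv₁ + Δv₂ = 1.647 km/s.

Δv = 1.647 km/s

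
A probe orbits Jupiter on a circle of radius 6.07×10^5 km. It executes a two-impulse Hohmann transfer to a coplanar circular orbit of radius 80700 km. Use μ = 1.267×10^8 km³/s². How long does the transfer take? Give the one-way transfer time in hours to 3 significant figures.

The Hohmann ellipse has a_t = (r₁ + r₂)/2 = 3.4385×10^5 km.
Transfer time t = π√(a_t³/μ) = π√((3.4385×10^5)³ / 1.267×10^8) = 56270 s.
Converting: 56270 s ÷ 3600 s/hour = 15.6 hours.

t = 15.6 hours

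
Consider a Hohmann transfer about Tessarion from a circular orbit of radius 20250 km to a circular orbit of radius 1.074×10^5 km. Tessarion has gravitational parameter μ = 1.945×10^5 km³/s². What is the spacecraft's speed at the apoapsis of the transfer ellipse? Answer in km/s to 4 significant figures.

Transfer-ellipse semi-major axis a_t = (r₁ + r₂)/2 = (20250 + 1.074×10^5)/2 = 63825 km.
The apoapsis of the transfer ellipse is at r = 1.074×10^5 km.
Applying v² = μ(2/r − 1/a_t): v = 0.7580 km/s.

v = 0.7580 km/s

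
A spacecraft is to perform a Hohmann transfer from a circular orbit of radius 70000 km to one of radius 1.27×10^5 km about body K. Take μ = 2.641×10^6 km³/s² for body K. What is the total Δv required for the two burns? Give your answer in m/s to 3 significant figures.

Transfer-ellipse semi-major axis a_t = (r₁ + r₂)/2 = (70000 + 1.270×10^5)/2 = 98500 km.
Circular speed at r₁: v₁ = √(μ/r₁) = √(2.641×10^6/70000) = 6.1424 km/s.
On the transfer ellipse at r₁, vis-viva equation gives v_p = √[μ(2/r₁ − 1/a_t)] = 6.9746 km/s.
First burn Δv₁ = |v_p − v₁| = 0.8322 km/s.
At r₂, v₂ = √(μ/r₂) = 4.5602 km/s.
Transfer-orbit speed at r₂: v_a = √[μ(2/r₂ − 1/a_t)] = 3.8443 km/s.
Second burn Δv₂ = |v₂ − v_a| = 0.7159 km/s.
Δv = Δv₁ + Δv₂ = 0.8322 + 0.7159 = 1.548 km/s.

Δv = 1550 m/s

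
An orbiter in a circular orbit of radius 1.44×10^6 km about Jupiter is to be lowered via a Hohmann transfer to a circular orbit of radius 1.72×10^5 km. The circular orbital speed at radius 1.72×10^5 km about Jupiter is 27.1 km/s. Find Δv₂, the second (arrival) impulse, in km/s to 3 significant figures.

Δv₂ = 9.12 km/s

From the circular-orbit relation v² = μ/r at r = 1.72×10^5 km: μ = v²r = (27.1)² × 1.72×10^5 = 1.26319×10^8 km³/s².
Semi-major axis of the transfer orbit: a_t = (1.440×10^6 + 1.720×10^5)/2 = 8.060×10^5 km.
On the circular orbit at r = 1.720×10^5 km, v_c = √(μ/r) = 27.100 km/s.
Transfer-orbit speed at the same r (vis-viva, a = a_t): v_t = √[μ(2/r − 1/a_t)] = 36.223 km/s.
Δv₂ = |v_t − v_c| = |36.223 − 27.100| = 9.123 km/s.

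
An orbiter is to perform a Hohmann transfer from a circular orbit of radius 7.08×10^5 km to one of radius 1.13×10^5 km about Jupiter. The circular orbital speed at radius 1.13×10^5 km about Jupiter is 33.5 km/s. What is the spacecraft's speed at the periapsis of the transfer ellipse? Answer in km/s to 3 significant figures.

v = 44.0 km/s

From the circular-orbit relation v² = μ/r at r = 1.13×10^5 km: μ = v²r = (33.5)² × 1.13×10^5 = 1.26814×10^8 km³/s².
The Hohmann ellipse has a_t = (r₁ + r₂)/2 = 4.105×10^5 km.
The periapsis of the transfer ellipse is at r = 1.130×10^5 km.
From the vis-viva equation, v = √[μ(2/r − 1/a_t)] = 44.00 km/s.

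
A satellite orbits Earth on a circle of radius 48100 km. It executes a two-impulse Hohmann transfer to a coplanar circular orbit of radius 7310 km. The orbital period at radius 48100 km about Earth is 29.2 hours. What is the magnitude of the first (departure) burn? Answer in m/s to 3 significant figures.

From Kepler's third law T² = 4π²r³/μ at r = 48100 km, T = 29.2 hours = 29.2 × 3600 s = 1.0512×10^5 s: μ = 4π²r³/T² = 3.97580×10^5 km³/s².
Semi-major axis of the transfer orbit: a_t = (48100 + 7310)/2 = 27705 km.
On the circular orbit at r = 48100 km, v_c = √(μ/r) = 2.875 km/s.
Transfer-orbit speed at the same r (vis-viva, a = a_t): v_t = √[μ(2/r − 1/a_t)] = 1.477 km/s.
Δv₁ = |v_t − v_c| = |1.477 − 2.875| = 1.398 km/s.

Δv₁ = 1400 m/s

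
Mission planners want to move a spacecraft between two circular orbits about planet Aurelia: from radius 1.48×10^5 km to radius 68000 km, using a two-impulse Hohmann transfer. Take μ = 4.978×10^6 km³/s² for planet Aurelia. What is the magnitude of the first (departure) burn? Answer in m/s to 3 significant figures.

Semi-major axis of the transfer orbit: a_t = (1.480×10^5 + 68000)/2 = 1.080×10^5 km.
Circular speed at r = 1.480×10^5 km: v_c = √(μ/r) = 5.800 km/s.
Vis-viva on the transfer ellipse at r = 1.480×10^5 km gives v_t = √[μ(2/r − 1/a_t)] = 4.602 km/s.
Δv₁ = |v_t − v_c| = |4.602 − 5.800| = 1.198 km/s.

Δv₁ = 1200 m/s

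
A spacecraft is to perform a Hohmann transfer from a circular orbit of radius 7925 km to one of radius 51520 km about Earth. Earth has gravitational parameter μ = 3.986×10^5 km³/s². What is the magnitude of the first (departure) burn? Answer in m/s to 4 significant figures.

Δv₁ = 2245 m/s

The Hohmann ellipse has a_t = (r₁ + r₂)/2 = 29722.5 km.
Circular speed at r = 7925 km: v_c = √(μ/r) = 7.092 km/s.
Transfer-orbit speed at the same r (vis-viva, a = a_t): v_t = √[μ(2/r − 1/a_t)] = 9.337 km/s.
Δv₁ = |v_t − v_c| = |9.337 − 7.092| = 2.245 km/s.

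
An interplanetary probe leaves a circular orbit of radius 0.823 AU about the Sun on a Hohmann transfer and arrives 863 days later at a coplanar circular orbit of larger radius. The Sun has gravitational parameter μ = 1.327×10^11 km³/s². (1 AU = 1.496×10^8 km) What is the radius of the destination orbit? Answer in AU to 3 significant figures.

r₂ = 4.81 AU

In km: r₁ = 0.823 × 1.496×10^8 = 1.231208×10^8 km.
Transfer time t = 863 days = 7.45632×10^7 s, and t = π√(a_t³/μ).
So a_t = (μ t²/π²)^(1/3) = (1.327×10^11 × (7.45632×10^7)² / π²)^(1/3) = 4.2125×10^8 km.
Since a_t = (r₁ + r₂)/2, r₂ = 2a_t − r₁ = 2×4.2125×10^8 − 1.231208×10^8 = 7.193792×10^8 km.
In AU: r₂ = 7.193792×10^8 / 1.496×10^8 = 4.81 AU.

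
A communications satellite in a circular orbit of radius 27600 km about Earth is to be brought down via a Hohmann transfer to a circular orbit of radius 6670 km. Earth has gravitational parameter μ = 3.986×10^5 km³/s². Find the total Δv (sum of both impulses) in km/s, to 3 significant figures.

Transfer-ellipse semi-major axis a_t = (r₁ + r₂)/2 = (27600 + 6670)/2 = 17135 km.
At r₁ the circular-orbit speed is v₁ = √(μ/r₁) = 3.800 km/s.
On the transfer ellipse at r₁, vis-viva gives v_a = √[μ(2/r₁ − 1/a_t)] = 2.371 km/s.
First burn Δv₁ = |v_a − v₁| = 1.429 km/s.
At r₂, v₂ = √(μ/r₂) = 7.730 km/s.
Transfer-orbit speed at r₂: v_p = √[μ(2/r₂ − 1/a_t)] = 9.811 km/s.
Second burn Δv₂ = |v₂ − v_p| = 2.081 km/s.
Total Δv = Δv₁ + Δv₂ = 3.510 km/s.

Δv = 3.51 km/s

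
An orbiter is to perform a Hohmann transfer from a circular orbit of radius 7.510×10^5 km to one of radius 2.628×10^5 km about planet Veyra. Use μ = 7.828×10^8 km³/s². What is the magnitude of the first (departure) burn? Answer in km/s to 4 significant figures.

The Hohmann ellipse has a_t = (r₁ + r₂)/2 = 5.069×10^5 km.
Circular speed at r = 7.510×10^5 km: v_c = √(μ/r) = 32.285 km/s.
Vis-viva on the transfer ellipse at r = 7.510×10^5 km gives v_t = √[μ(2/r − 1/a_t)] = 23.246 km/s.
Δv₁ = |v_t − v_c| = |23.246 − 32.285| = 9.039 km/s.

Δv₁ = 9.039 km/s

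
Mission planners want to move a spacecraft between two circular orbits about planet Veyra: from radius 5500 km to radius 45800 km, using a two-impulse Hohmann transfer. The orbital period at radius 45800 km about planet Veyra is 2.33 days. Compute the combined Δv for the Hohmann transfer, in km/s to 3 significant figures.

Δv = 2.15 km/s

From Kepler's third law T² = 4π²r³/μ at r = 45800 km, T = 2.33 days = 2.33 × 86400 s = 2.01312×10^5 s: μ = 4π²r³/T² = 93587.3 km³/s².
Transfer-ellipse semi-major axis a_t = (r₁ + r₂)/2 = (5500 + 45800)/2 = 25650 km.
At r₁ the circular-orbit speed is v₁ = √(μ/r₁) = 4.1250 km/s.
Transfer-orbit speed at r₁ (vis-viva equation): v_p = √[μ(2/r₁ − 1/a_t)] = 5.5121 km/s.
First burn Δv₁ = |v_p − v₁| = 1.3871 km/s.
At r₂, v₂ = √(μ/r₂) = 1.42947 km/s.
Transfer-orbit speed at r₂: v_a = √[μ(2/r₂ − 1/a_t)] = 0.661932 km/s.
Second burn Δv₂ = |v₂ − v_a| = 0.76754 km/s.
Total Δv = Δv₁ + Δv₂ = 2.155 km/s.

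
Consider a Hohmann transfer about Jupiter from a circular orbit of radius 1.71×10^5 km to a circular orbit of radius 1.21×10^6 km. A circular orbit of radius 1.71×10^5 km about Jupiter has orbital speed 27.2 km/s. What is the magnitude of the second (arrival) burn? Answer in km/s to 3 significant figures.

From the circular-orbit relation v² = μ/r at r = 1.71×10^5 km: μ = v²r = (27.2)² × 1.71×10^5 = 1.26513×10^8 km³/s².
Semi-major axis of the transfer orbit: a_t = (1.710×10^5 + 1.210×10^6)/2 = 6.905×10^5 km.
Circular speed at r = 1.210×10^6 km: v_c = √(μ/r) = 10.2253 km/s.
Vis-viva on the transfer ellipse at r = 1.210×10^6 km gives v_t = √[μ(2/r − 1/a_t)] = 5.08851 km/s.
Δv₂ = |v_t − v_c| = |5.08851 − 10.2253| = 5.137 km/s.

Δv₂ = 5.14 km/s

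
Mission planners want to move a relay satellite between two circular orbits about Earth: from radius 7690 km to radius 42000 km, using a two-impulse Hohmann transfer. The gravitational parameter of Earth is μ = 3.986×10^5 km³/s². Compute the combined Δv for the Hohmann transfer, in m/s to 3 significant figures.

Δv = 3530 m/s

Transfer-ellipse semi-major axis a_t = (r₁ + r₂)/2 = (7690 + 42000)/2 = 24845 km.
At r₁ the circular-orbit speed is v₁ = √(μ/r₁) = 7.200 km/s.
Transfer-orbit speed at r₁ (vis-viva equation): v_p = √[μ(2/r₁ − 1/a_t)] = 9.361 km/s.
First burn Δv₁ = |v_p − v₁| = 2.161 km/s.
At r₂, v₂ = √(μ/r₂) = 3.081 km/s.
Transfer-orbit speed at r₂: v_a = √[μ(2/r₂ − 1/a_t)] = 1.714 km/s.
Second burn Δv₂ = |v₂ − v_a| = 1.367 km/s.
Total Δv = Δv₁ + Δv₂ = 3.528 km/s.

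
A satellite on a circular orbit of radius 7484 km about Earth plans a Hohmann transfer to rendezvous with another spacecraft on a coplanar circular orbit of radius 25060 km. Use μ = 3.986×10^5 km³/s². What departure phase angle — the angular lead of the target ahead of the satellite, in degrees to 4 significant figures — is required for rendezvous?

φ = 85.82°

The Hohmann ellipse has a_t = (r₁ + r₂)/2 = 16272 km.
Transfer time t = π√(a_t³/μ) = 10328.6 s.
The target's mean motion on its circular orbit is ω₂ = √(μ/r₂³) = 1.59146×10^-4 rad/s.
Angle swept by the target during transfer: ω₂·t = 1.6438 rad = 94.18°.
Arrival is 180° from departure on the ellipse, so φ = 180° − 94.18° = 85.82°.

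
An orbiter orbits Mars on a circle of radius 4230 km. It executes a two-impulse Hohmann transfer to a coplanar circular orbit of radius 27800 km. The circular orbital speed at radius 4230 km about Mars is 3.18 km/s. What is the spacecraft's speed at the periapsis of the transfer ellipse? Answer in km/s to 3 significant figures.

v = 4.19 km/s

From the circular-orbit relation v² = μ/r at r = 4230 km: μ = v²r = (3.18)² × 4230 = 42775.5 km³/s².
Semi-major axis of the transfer orbit: a_t = (4230 + 27800)/2 = 16015 km.
At periapsis, r = 4230 km.
Applying v² = μ(2/r − 1/a_t): v = 4.190 km/s.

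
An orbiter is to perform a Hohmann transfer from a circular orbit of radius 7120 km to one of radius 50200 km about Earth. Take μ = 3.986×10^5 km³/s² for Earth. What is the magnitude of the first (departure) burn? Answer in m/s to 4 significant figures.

Δv₁ = 2420 m/s

Semi-major axis of the transfer orbit: a_t = (7120 + 50200)/2 = 28660 km.
Circular speed at r = 7120 km: v_c = √(μ/r) = 7.482 km/s.
Vis-viva on the transfer ellipse at r = 7120 km gives v_t = √[μ(2/r − 1/a_t)] = 9.902 km/s.
Δv₁ = |v_t − v_c| = |9.902 − 7.482| = 2.420 km/s.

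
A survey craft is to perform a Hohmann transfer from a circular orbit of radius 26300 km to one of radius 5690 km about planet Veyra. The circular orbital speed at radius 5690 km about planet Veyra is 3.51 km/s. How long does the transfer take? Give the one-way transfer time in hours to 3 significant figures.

t = 6.67 hours

From the circular-orbit relation v² = μ/r at r = 5690 km: μ = v²r = (3.51)² × 5690 = 70101.4 km³/s².
Transfer-ellipse semi-major axis a_t = (r₁ + r₂)/2 = (26300 + 5690)/2 = 15995 km.
By Kepler's third law the transfer-orbit period is T = 2π√(a_t³/μ), so t = T/2 = 24000 s.
Converting: 24000 s ÷ 3600 s/hour = 6.67 hours.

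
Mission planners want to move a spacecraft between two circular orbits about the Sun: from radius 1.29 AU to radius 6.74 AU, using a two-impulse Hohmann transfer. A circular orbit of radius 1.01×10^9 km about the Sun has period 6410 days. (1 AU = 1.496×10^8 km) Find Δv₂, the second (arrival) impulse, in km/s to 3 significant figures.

From Kepler's third law T² = 4π²r³/μ at r = 1.01×10^9 km, T = 6410 days = 6410 × 86400 s = 5.53824×10^8 s: μ = 4π²r³/T² = 1.32611×10^11 km³/s².
In km: r₁ = 1.29 × 1.496×10^8 = 1.92984×10^8 km; r₂ = 6.74 × 1.496×10^8 = 1.008304×10^9 km.
Semi-major axis of the transfer orbit: a_t = (1.92984×10^8 + 1.008304×10^9)/2 = 6.00644×10^8 km.
On the circular orbit at r = 1.008304×10^9 km, v_c = √(μ/r) = 11.4682 km/s.
Vis-viva on the transfer ellipse at r = 1.008304×10^9 km gives v_t = √[μ(2/r − 1/a_t)] = 6.50050 km/s.
Δv₂ = |v_t − v_c| = |6.50050 − 11.4682| = 4.968 km/s.

Δv₂ = 4.97 km/s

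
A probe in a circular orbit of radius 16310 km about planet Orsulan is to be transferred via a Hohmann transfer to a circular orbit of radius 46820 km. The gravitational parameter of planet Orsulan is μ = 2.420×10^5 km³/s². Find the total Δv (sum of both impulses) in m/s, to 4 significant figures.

The Hohmann ellipse has a_t = (r₁ + r₂)/2 = 31565 km.
At r₁ the circular-orbit speed is v₁ = √(μ/r₁) = 3.851951 km/s.
On the transfer ellipse at r₁, vis-viva gives v_p = √[μ(2/r₁ − 1/a_t)] = 4.691303 km/s.
First burn Δv₁ = |v_p − v₁| = 0.8394 km/s.
At r₂, v₂ = √(μ/r₂) = 2.27348 km/s.
Transfer-orbit speed at r₂: v_a = √[μ(2/r₂ − 1/a_t)] = 1.63424 km/s.
Second burn Δv₂ = |v₂ − v_a| = 0.6392 km/s.
Total Δv = Δv₁ + Δv₂ = 1.479 km/s.

Δv = 1479 m/s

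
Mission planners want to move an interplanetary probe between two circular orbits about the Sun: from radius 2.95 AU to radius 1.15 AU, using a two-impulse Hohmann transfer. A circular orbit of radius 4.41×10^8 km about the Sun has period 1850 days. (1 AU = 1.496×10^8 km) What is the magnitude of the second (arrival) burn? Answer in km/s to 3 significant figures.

Δv₂ = 5.54 km/s

From Kepler's third law T² = 4π²r³/μ at r = 4.41×10^8 km, T = 1850 days = 1850 × 86400 s = 1.5984×10^8 s: μ = 4π²r³/T² = 1.32527×10^11 km³/s².
In km: r₁ = 2.95 × 1.496×10^8 = 4.4132×10^8 km; r₂ = 1.15 × 1.496×10^8 = 1.7204×10^8 km.
Semi-major axis of the transfer orbit: a_t = (4.4132×10^8 + 1.7204×10^8)/2 = 3.0668×10^8 km.
Circular speed at r = 1.7204×10^8 km: v_c = √(μ/r) = 27.75 km/s.
Transfer-orbit speed at the same r (vis-viva, a = a_t): v_t = √[μ(2/r − 1/a_t)] = 33.29 km/s.
Δv₂ = |v_t − v_c| = |33.29 − 27.75| = 5.540 km/s.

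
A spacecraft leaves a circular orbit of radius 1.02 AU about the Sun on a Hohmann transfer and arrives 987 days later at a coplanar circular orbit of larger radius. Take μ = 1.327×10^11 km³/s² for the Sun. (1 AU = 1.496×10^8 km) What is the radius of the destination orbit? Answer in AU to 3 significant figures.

r₂ = 5.14 AU

In km: r₁ = 1.02 × 1.496×10^8 = 1.52592×10^8 km.
Transfer time t = 987 days = 8.52768×10^7 s, and t = π√(a_t³/μ).
So a_t = (μ t²/π²)^(1/3) = (1.327×10^11 × (8.52768×10^7)² / π²)^(1/3) = 4.6069×10^8 km.
Since a_t = (r₁ + r₂)/2, r₂ = 2a_t − r₁ = 2×4.6069×10^8 − 1.52592×10^8 = 7.68788×10^8 km.
In AU: r₂ = 7.68788×10^8 / 1.496×10^8 = 5.14 AU.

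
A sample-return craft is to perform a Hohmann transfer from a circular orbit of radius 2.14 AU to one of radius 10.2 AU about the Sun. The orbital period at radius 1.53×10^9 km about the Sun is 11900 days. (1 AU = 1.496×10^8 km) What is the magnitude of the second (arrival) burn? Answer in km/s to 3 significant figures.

From Kepler's third law T² = 4π²r³/μ at r = 1.53×10^9 km, T = 11900 days = 11900 × 86400 s = 1.02816×10^9 s: μ = 4π²r³/T² = 1.33756×10^11 km³/s².
In km: r₁ = 2.14 × 1.496×10^8 = 3.20144×10^8 km; r₂ = 10.2 × 1.496×10^8 = 1.52592×10^9 km.
The Hohmann ellipse has a_t = (r₁ + r₂)/2 = 9.23032×10^8 km.
Circular speed at r = 1.52592×10^9 km: v_c = √(μ/r) = 9.3625 km/s.
Vis-viva on the transfer ellipse at r = 1.52592×10^9 km gives v_t = √[μ(2/r − 1/a_t)] = 5.5138 km/s.
Δv₂ = |v_t − v_c| = |5.5138 − 9.3625| = 3.849 km/s.

Δv₂ = 3.85 km/s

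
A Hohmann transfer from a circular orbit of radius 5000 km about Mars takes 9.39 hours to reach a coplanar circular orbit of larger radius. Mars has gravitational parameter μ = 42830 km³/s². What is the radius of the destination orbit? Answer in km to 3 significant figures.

Transfer time t = 9.39 hours = 33804 s, and t = π√(a_t³/μ).
So a_t = (μ t²/π²)^(1/3) = (42830 × (33804)² / π²)^(1/3) = 17053 km.
Since a_t = (r₁ + r₂)/2, r₂ = 2a_t − r₁ = 2×17053 − 5000 = 29106 km.

r₂ = 29100 km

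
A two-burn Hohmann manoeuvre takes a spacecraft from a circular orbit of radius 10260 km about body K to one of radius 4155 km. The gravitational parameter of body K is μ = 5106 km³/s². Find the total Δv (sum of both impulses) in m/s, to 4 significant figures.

Δv = 383.9 m/s

The Hohmann ellipse has a_t = (r₁ + r₂)/2 = 7207.5 km.
At r₁ the circular-orbit speed is v₁ = √(μ/r₁) = 0.70545 km/s.
On the transfer ellipse at r₁, vis-viva gives v_a = √[μ(2/r₁ − 1/a_t)] = 0.53562 km/s.
First burn Δv₁ = |v_a − v₁| = 0.1698 km/s.
At r₂, v₂ = √(μ/r₂) = 1.1085 km/s.
Transfer-orbit speed at r₂: v_p = √[μ(2/r₂ − 1/a_t)] = 1.3226 km/s.
Second burn Δv₂ = |v₂ − v_p| = 0.2141 km/s.
Total Δv = Δv₁ + Δv₂ = 0.3839 km/s.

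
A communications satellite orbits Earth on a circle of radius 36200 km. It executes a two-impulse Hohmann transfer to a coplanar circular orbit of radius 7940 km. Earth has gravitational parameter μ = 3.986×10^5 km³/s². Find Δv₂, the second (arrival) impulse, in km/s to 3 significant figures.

Δv₂ = 1.99 km/s

Semi-major axis of the transfer orbit: a_t = (36200 + 7940)/2 = 22070 km.
On the circular orbit at r = 7940 km, v_c = √(μ/r) = 7.085 km/s.
Transfer-orbit speed at the same r (vis-viva, a = a_t): v_t = √[μ(2/r − 1/a_t)] = 9.074 km/s.
Δv₂ = |v_t − v_c| = |9.074 − 7.085| = 1.989 km/s.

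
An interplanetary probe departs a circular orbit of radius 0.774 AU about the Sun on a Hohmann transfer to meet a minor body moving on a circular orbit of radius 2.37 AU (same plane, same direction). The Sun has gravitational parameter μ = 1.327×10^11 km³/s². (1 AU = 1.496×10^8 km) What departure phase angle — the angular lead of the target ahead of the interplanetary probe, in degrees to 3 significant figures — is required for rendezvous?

In km: r₁ = 0.774 × 1.496×10^8 = 1.157904×10^8 km; r₂ = 2.37 × 1.496×10^8 = 3.54552×10^8 km.
Semi-major axis of the transfer orbit: a_t = (1.157904×10^8 + 3.54552×10^8)/2 = 2.351712×10^8 km.
The half-period of the transfer ellipse is t = π√(a_t³/μ) = 3.110×10^7 s.
Target angular speed ω₂ = √(μ/r₂³) = 5.457×10^-8 rad/s.
Angle swept by the target during transfer: ω₂·t = 1.6971 rad = 97.24°.
The interplanetary probe traverses 180° on the transfer ellipse, so the target must lead by 180° − 97.24° = 82.8°.

φ = 82.8°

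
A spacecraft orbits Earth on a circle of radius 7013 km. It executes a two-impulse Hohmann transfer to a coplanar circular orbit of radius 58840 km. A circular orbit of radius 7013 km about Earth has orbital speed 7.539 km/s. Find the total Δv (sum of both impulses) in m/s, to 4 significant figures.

Δv = 3941 m/s

From the circular-orbit relation v² = μ/r at r = 7013 km: μ = v²r = (7.539)² × 7013 = 3.98595×10^5 km³/s².
Transfer-ellipse semi-major axis a_t = (r₁ + r₂)/2 = (7013 + 58840)/2 = 32926.5 km.
At r₁ the circular-orbit speed is v₁ = √(μ/r₁) = 7.5390 km/s.
Transfer-orbit speed at r₁ (vis-viva): v_p = √[μ(2/r₁ − 1/a_t)] = 10.078 km/s.
First burn Δv₁ = |v_p − v₁| = 2.539 km/s.
Circular speed at r₂: v₂ = √(μ/r₂) = 2.603 km/s.
Transfer-orbit speed at r₂: v_a = √[μ(2/r₂ − 1/a_t)] = 1.201 km/s.
Second burn Δv₂ = |v₂ − v_a| = 1.402 km/s.
Total Δv = Δv₁ + Δv₂ = 3.941 km/s.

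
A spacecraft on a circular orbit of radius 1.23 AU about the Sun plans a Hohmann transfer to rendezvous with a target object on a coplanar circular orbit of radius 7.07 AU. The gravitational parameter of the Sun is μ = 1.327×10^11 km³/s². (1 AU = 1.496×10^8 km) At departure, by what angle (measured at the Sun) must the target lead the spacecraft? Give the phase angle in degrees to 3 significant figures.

In km: r₁ = 1.23 × 1.496×10^8 = 1.84008×10^8 km; r₂ = 7.07 × 1.496×10^8 = 1.057672×10^9 km.
Transfer-ellipse semi-major axis a_t = (r₁ + r₂)/2 = (1.84008×10^8 + 1.057672×10^9)/2 = 6.2084×10^8 km.
The half-period of the transfer ellipse is t = π√(a_t³/μ) = 1.33409×10^8 s.
Target angular speed ω₂ = √(μ/r₂³) = 1.05903×10^-8 rad/s.
Angle swept by the target during transfer: ω₂·t = 1.41284 rad = 80.9498°.
Arrival is 180° from departure on the ellipse, so φ = 180° − 80.9498° = 99.1°.

φ = 99.1°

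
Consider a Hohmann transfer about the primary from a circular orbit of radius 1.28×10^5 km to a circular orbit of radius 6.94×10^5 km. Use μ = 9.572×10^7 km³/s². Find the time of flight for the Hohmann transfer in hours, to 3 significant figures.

t = 23.5 hours

Transfer-ellipse semi-major axis a_t = (r₁ + r₂)/2 = (1.280×10^5 + 6.940×10^5)/2 = 4.110×10^5 km.
By Kepler's third law the transfer-orbit period is T = 2π√(a_t³/μ), so t = T/2 = 84610 s.
Converting: 84610 s ÷ 3600 s/hour = 23.5 hours.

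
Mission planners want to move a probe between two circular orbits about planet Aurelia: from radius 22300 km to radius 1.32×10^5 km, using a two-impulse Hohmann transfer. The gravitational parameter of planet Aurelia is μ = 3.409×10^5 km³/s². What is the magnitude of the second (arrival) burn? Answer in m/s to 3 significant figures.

Transfer-ellipse semi-major axis a_t = (r₁ + r₂)/2 = (22300 + 1.320×10^5)/2 = 77150 km.
Circular speed at r = 1.320×10^5 km: v_c = √(μ/r) = 1.607 km/s.
Vis-viva on the transfer ellipse at r = 1.320×10^5 km gives v_t = √[μ(2/r − 1/a_t)] = 0.8640 km/s.
Δv₂ = |v_t − v_c| = |0.8640 − 1.607| = 0.7430 km/s.

Δv₂ = 743 m/s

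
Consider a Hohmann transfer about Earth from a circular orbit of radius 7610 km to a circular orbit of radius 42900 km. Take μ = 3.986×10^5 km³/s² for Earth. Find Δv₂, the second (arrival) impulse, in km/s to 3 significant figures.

Δv₂ = 1.37 km/s

Semi-major axis of the transfer orbit: a_t = (7610 + 42900)/2 = 25255 km.
On the circular orbit at r = 42900 km, v_c = √(μ/r) = 3.048 km/s.
Vis-viva on the transfer ellipse at r = 42900 km gives v_t = √[μ(2/r − 1/a_t)] = 1.673 km/s.
Δv₂ = |v_t − v_c| = |1.673 − 3.048| = 1.375 km/s.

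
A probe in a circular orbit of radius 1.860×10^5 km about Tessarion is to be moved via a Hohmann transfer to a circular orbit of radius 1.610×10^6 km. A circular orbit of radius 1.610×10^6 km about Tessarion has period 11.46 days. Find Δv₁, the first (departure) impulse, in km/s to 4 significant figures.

Δv₁ = 10.19 km/s

From Kepler's third law T² = 4π²r³/μ at r = 1.610×10^6 km, T = 11.46 days = 11.46 × 86400 s = 9.90144×10^5 s: μ = 4π²r³/T² = 1.68051×10^8 km³/s².
Transfer-ellipse semi-major axis a_t = (r₁ + r₂)/2 = (1.860×10^5 + 1.610×10^6)/2 = 8.980×10^5 km.
Circular speed at r = 1.860×10^5 km: v_c = √(μ/r) = 30.06 km/s.
Vis-viva on the transfer ellipse at r = 1.860×10^5 km gives v_t = √[μ(2/r − 1/a_t)] = 40.25 km/s.
Δv₁ = |v_t − v_c| = |40.25 − 30.06| = 10.19 km/s.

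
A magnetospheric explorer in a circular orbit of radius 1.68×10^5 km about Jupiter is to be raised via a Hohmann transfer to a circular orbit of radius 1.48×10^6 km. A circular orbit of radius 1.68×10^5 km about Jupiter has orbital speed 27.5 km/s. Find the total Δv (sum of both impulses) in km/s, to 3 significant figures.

From the circular-orbit relation v² = μ/r at r = 1.68×10^5 km: μ = v²r = (27.5)² × 1.68×10^5 = 1.27050×10^8 km³/s².
Transfer-ellipse semi-major axis a_t = (r₁ + r₂)/2 = (1.680×10^5 + 1.480×10^6)/2 = 8.240×10^5 km.
Circular speed at r₁: v₁ = √(μ/r₁) = √(1.27050×10^8/1.680×10^5) = 27.500 km/s.
On the transfer ellipse at r₁, v² = μ(2/r − 1/a) gives v_p = √[μ(2/r₁ − 1/a_t)] = 36.855 km/s.
First burn Δv₁ = |v_p − v₁| = 9.355 km/s.
At r₂, v₂ = √(μ/r₂) = 9.2652 km/s.
Transfer-orbit speed at r₂: v_a = √[μ(2/r₂ − 1/a_t)] = 4.1836 km/s.
Second burn Δv₂ = |v₂ − v_a| = 5.082 km/s.
Total Δv = Δv₁ + Δv₂ = 14.44 km/s.

Δv = 14.4 km/s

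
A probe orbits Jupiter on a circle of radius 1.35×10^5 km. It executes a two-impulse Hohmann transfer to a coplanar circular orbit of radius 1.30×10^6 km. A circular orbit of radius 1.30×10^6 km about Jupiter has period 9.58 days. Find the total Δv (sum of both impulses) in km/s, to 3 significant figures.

From Kepler's third law T² = 4π²r³/μ at r = 1.30×10^6 km, T = 9.58 days = 9.58 × 86400 s = 8.27712×10^5 s: μ = 4π²r³/T² = 1.26599×10^8 km³/s².
The Hohmann ellipse has a_t = (r₁ + r₂)/2 = 7.175×10^5 km.
Circular speed at r₁: v₁ = √(μ/r₁) = √(1.26599×10^8/1.350×10^5) = 30.623 km/s.
Transfer-orbit speed at r₁ (vis-viva equation): v_p = √[μ(2/r₁ − 1/a_t)] = 41.220 km/s.
First burn Δv₁ = |v_p − v₁| = 10.597 km/s.
At r₂, v₂ = √(μ/r₂) = 9.86834 km/s.
Transfer-orbit speed at r₂: v_a = √[μ(2/r₂ − 1/a_t)] = 4.28055 km/s.
Second burn Δv₂ = |v₂ − v_a| = 5.5878 km/s.
Total Δv = Δv₁ + Δv₂ = 16.18 km/s.

Δv = 16.2 km/s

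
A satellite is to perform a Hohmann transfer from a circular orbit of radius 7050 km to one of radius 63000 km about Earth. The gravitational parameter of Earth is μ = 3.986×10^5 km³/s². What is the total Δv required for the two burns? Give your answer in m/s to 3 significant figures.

The Hohmann ellipse has a_t = (r₁ + r₂)/2 = 35025 km.
At r₁ the circular-orbit speed is v₁ = √(μ/r₁) = 7.51924 km/s.
Transfer-orbit speed at r₁ (v² = μ(2/r − 1/a)): v_p = √[μ(2/r₁ − 1/a_t)] = 10.0845 km/s.
First burn Δv₁ = |v_p − v₁| = 2.565 km/s.
Circular speed at r₂: v₂ = √(μ/r₂) = 2.5153 km/s.
Transfer-orbit speed at r₂: v_a = √[μ(2/r₂ − 1/a_t)] = 1.1285 km/s.
Second burn Δv₂ = |v₂ − v_a| = 1.387 km/s.
Total Δv = Δv₁ + Δv₂ = 3.952 km/s.

Δv = 3950 m/s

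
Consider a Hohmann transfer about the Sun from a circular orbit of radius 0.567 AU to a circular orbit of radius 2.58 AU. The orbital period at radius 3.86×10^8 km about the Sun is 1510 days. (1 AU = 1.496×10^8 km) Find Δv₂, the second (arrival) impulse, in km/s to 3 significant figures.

Δv₂ = 7.43 km/s

From Kepler's third law T² = 4π²r³/μ at r = 3.86×10^8 km, T = 1510 days = 1510 × 86400 s = 1.30464×10^8 s: μ = 4π²r³/T² = 1.33395×10^11 km³/s².
In km: r₁ = 0.567 × 1.496×10^8 = 8.48232×10^7 km; r₂ = 2.58 × 1.496×10^8 = 3.85968×10^8 km.
The Hohmann ellipse has a_t = (r₁ + r₂)/2 = 2.353956×10^8 km.
On the circular orbit at r = 3.85968×10^8 km, v_c = √(μ/r) = 18.591 km/s.
Transfer-orbit speed at the same r (vis-viva, a = a_t): v_t = √[μ(2/r − 1/a_t)] = 11.160 km/s.
Δv₂ = |v_t − v_c| = |11.160 − 18.591| = 7.431 km/s.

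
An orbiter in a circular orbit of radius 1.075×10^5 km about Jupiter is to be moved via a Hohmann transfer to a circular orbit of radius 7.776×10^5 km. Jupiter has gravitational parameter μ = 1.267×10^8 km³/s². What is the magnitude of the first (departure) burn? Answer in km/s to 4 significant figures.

Semi-major axis of the transfer orbit: a_t = (1.075×10^5 + 7.776×10^5)/2 = 4.4255×10^5 km.
On the circular orbit at r = 1.075×10^5 km, v_c = √(μ/r) = 34.33 km/s.
Transfer-orbit speed at the same r (vis-viva, a = a_t): v_t = √[μ(2/r − 1/a_t)] = 45.51 km/s.
Δv₁ = |v_t − v_c| = |45.51 − 34.33| = 11.18 km/s.

Δv₁ = 11.18 km/s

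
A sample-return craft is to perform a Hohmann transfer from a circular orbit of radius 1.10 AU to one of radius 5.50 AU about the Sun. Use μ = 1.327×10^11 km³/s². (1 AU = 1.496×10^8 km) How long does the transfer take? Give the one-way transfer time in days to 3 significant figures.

t = 1090 days

In km: r₁ = 1.10 × 1.496×10^8 = 1.6456×10^8 km; r₂ = 5.50 × 1.496×10^8 = 8.228×10^8 km.
Semi-major axis of the transfer orbit: a_t = (1.6456×10^8 + 8.228×10^8)/2 = 4.9368×10^8 km.
By Kepler's third law the transfer-orbit period is T = 2π√(a_t³/μ), so t = T/2 = 9.460×10^7 s.
Converting: 9.460×10^7 s ÷ 86400 s/day = 1090 days.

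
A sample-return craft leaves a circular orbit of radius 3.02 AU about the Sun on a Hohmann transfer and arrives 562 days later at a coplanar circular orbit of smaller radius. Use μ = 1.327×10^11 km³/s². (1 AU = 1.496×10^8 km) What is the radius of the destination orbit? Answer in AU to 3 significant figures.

In km: r₁ = 3.02 × 1.496×10^8 = 4.51792×10^8 km.
Transfer time t = 562 days = 4.85568×10^7 s, and t = π√(a_t³/μ).
So a_t = (μ t²/π²)^(1/3) = (1.327×10^11 × (4.85568×10^7)² / π²)^(1/3) = 3.1649×10^8 km.
Since a_t = (r₁ + r₂)/2, r₂ = 2a_t − r₁ = 2×3.1649×10^8 − 4.51792×10^8 = 1.81188×10^8 km.
In AU: r₂ = 1.81188×10^8 / 1.496×10^8 = 1.21 AU.

r₂ = 1.21 AU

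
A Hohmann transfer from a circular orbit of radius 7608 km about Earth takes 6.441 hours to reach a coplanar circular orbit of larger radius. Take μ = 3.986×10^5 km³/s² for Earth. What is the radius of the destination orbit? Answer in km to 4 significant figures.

r₂ = 48190 km

Transfer time t = 6.441 hours = 23187.6 s, and t = π√(a_t³/μ).
So a_t = (μ t²/π²)^(1/3) = (3.986×10^5 × (23187.6)² / π²)^(1/3) = 27899 km.
Since a_t = (r₁ + r₂)/2, r₂ = 2a_t − r₁ = 2×27899 − 7608 = 48190 km.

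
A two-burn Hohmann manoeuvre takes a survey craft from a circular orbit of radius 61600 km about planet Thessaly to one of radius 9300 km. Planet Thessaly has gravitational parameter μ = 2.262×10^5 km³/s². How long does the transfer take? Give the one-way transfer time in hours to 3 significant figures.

t = 12.2 hours

The Hohmann ellipse has a_t = (r₁ + r₂)/2 = 35450 km.
By Kepler's third law the transfer-orbit period is T = 2π√(a_t³/μ), so t = T/2 = 44090 s.
Converting: 44090 s ÷ 3600 s/hour = 12.2 hours.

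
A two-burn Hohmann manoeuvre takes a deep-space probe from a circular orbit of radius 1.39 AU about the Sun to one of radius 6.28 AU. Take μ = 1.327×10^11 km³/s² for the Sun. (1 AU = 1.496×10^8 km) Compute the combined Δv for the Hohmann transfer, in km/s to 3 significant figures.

In km: r₁ = 1.39 × 1.496×10^8 = 2.07944×10^8 km; r₂ = 6.28 × 1.496×10^8 = 9.39488×10^8 km.
The Hohmann ellipse has a_t = (r₁ + r₂)/2 = 5.73716×10^8 km.
Circular speed at r₁: v₁ = √(μ/r₁) = √(1.327×10^11/2.07944×10^8) = 25.2617 km/s.
On the transfer ellipse at r₁, v² = μ(2/r − 1/a) gives v_p = √[μ(2/r₁ − 1/a_t)] = 32.3266 km/s.
First burn Δv₁ = |v_p − v₁| = 7.0649 km/s.
Circular speed at r₂: v₂ = √(μ/r₂) = 11.88474 km/s.
Transfer-orbit speed at r₂: v_a = √[μ(2/r₂ − 1/a_t)] = 7.155081 km/s.
Second burn Δv₂ = |v₂ − v_a| = 4.7297 km/s.
Total Δv = Δv₁ + Δv₂ = 11.79 km/s.

Δv = 11.8 km/s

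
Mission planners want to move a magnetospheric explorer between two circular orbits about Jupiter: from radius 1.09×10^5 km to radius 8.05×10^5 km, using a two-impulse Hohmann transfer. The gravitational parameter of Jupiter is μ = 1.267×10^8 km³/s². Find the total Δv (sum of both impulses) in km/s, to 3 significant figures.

The Hohmann ellipse has a_t = (r₁ + r₂)/2 = 4.570×10^5 km.
Circular speed at r₁: v₁ = √(μ/r₁) = √(1.267×10^8/1.090×10^5) = 34.094 km/s.
Transfer-orbit speed at r₁ (vis-viva): v_p = √[μ(2/r₁ − 1/a_t)] = 45.250 km/s.
First burn Δv₁ = |v_p − v₁| = 11.156 km/s.
At r₂, v₂ = √(μ/r₂) = 12.5456 km/s.
Transfer-orbit speed at r₂: v_a = √[μ(2/r₂ − 1/a_t)] = 6.12697 km/s.
Second burn Δv₂ = |v₂ − v_a| = 6.4186 km/s.
Total Δv = Δv₁ + Δv₂ = 17.57 km/s.

Δv = 17.6 km/s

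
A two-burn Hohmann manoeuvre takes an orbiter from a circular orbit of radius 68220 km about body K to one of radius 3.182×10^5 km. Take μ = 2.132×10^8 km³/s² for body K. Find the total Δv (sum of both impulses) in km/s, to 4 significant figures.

Δv = 26.34 km/s

Transfer-ellipse semi-major axis a_t = (r₁ + r₂)/2 = (68220 + 3.182×10^5)/2 = 1.9321×10^5 km.
At r₁ the circular-orbit speed is v₁ = √(μ/r₁) = 55.90 km/s.
Transfer-orbit speed at r₁ (v² = μ(2/r − 1/a)): v_p = √[μ(2/r₁ − 1/a_t)] = 71.74 km/s.
First burn Δv₁ = |v_p − v₁| = 15.84 km/s.
Circular speed at r₂: v₂ = √(μ/r₂) = 25.88 km/s.
Transfer-orbit speed at r₂: v_a = √[μ(2/r₂ − 1/a_t)] = 15.38 km/s.
Second burn Δv₂ = |v₂ − v_a| = 10.50 km/s.
Total Δv = Δv₁ + Δv₂ = 26.34 km/s.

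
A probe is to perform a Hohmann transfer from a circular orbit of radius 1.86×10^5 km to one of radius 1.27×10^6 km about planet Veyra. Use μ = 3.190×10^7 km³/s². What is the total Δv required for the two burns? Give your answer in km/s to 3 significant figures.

Δv = 6.68 km/s

Semi-major axis of the transfer orbit: a_t = (1.860×10^5 + 1.270×10^6)/2 = 7.280×10^5 km.
At r₁ the circular-orbit speed is v₁ = √(μ/r₁) = 13.096 km/s.
On the transfer ellipse at r₁, vis-viva equation gives v_p = √[μ(2/r₁ − 1/a_t)] = 17.297 km/s.
First burn Δv₁ = |v_p − v₁| = 4.201 km/s.
At r₂, v₂ = √(μ/r₂) = 5.012 km/s.
Transfer-orbit speed at r₂: v_a = √[μ(2/r₂ − 1/a_t)] = 2.533 km/s.
Second burn Δv₂ = |v₂ − v_a| = 2.479 km/s.
Δv = Δv₁ + Δv₂ = 4.201 + 2.479 = 6.680 km/s.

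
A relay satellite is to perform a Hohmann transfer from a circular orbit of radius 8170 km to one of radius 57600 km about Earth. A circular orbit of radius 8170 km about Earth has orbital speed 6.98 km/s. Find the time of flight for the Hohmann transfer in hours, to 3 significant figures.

t = 8.25 hours

From the circular-orbit relation v² = μ/r at r = 8170 km: μ = v²r = (6.98)² × 8170 = 3.98046×10^5 km³/s².
Transfer-ellipse semi-major axis a_t = (r₁ + r₂)/2 = (8170 + 57600)/2 = 32885 km.
Half the transfer-orbit period gives t = π√(a_t³/μ) = 29690 s.
Converting: 29690 s ÷ 3600 s/hour = 8.25 hours.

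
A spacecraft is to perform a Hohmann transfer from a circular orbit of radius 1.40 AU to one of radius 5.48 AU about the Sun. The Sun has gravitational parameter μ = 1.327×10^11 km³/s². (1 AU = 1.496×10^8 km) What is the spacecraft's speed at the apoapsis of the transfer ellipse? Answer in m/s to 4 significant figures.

v = 8116 m/s

In km: r₁ = 1.40 × 1.496×10^8 = 2.0944×10^8 km; r₂ = 5.48 × 1.496×10^8 = 8.19808×10^8 km.
The Hohmann ellipse has a_t = (r₁ + r₂)/2 = 5.14624×10^8 km.
At apoapsis, r = 8.19808×10^8 km.
From the vis-viva equation, v = √[μ(2/r − 1/a_t)] = 8.116 km/s.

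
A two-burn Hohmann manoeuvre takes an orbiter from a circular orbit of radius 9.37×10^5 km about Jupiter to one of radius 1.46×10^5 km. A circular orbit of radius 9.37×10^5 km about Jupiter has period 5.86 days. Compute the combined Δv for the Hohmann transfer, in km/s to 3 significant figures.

Δv = 14.9 km/s

From Kepler's third law T² = 4π²r³/μ at r = 9.37×10^5 km, T = 5.86 days = 5.86 × 86400 s = 5.06304×10^5 s: μ = 4π²r³/T² = 1.26694×10^8 km³/s².
Semi-major axis of the transfer orbit: a_t = (9.370×10^5 + 1.460×10^5)/2 = 5.415×10^5 km.
Circular speed at r₁: v₁ = √(μ/r₁) = √(1.26694×10^8/9.370×10^5) = 11.628 km/s.
Transfer-orbit speed at r₁ (vis-viva equation): v_a = √[μ(2/r₁ − 1/a_t)] = 6.0379 km/s.
First burn Δv₁ = |v_a − v₁| = 5.590 km/s.
Circular speed at r₂: v₂ = √(μ/r₂) = 29.458 km/s.
Transfer-orbit speed at r₂: v_p = √[μ(2/r₂ − 1/a_t)] = 38.750 km/s.
Second burn Δv₂ = |v₂ − v_p| = 9.292 km/s.
Total Δv = Δv₁ + Δv₂ = 14.88 km/s.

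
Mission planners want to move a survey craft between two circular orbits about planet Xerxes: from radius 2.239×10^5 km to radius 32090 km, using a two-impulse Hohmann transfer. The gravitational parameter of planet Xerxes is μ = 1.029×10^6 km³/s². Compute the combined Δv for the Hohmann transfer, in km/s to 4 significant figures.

Δv = 2.897 km/s

Semi-major axis of the transfer orbit: a_t = (2.239×10^5 + 32090)/2 = 1.27995×10^5 km.
Circular speed at r₁: v₁ = √(μ/r₁) = √(1.029×10^6/2.239×10^5) = 2.1438 km/s.
On the transfer ellipse at r₁, vis-viva gives v_a = √[μ(2/r₁ − 1/a_t)] = 1.0734 km/s.
First burn Δv₁ = |v_a − v₁| = 1.070 km/s.
Circular speed at r₂: v₂ = √(μ/r₂) = 5.663 km/s.
Transfer-orbit speed at r₂: v_p = √[μ(2/r₂ − 1/a_t)] = 7.490 km/s.
Second burn Δv₂ = |v₂ − v_p| = 1.827 km/s.
Δv = Δv₁ + Δv₂ = 1.070 + 1.827 = 2.897 km/s.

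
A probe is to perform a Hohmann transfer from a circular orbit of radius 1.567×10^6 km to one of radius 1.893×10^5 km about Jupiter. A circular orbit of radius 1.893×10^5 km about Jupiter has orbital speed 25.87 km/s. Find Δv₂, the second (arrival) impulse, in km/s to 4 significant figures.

From the circular-orbit relation v² = μ/r at r = 1.893×10^5 km: μ = v²r = (25.87)² × 1.893×10^5 = 1.26690×10^8 km³/s².
Semi-major axis of the transfer orbit: a_t = (1.567×10^6 + 1.893×10^5)/2 = 8.7815×10^5 km.
Circular speed at r = 1.893×10^5 km: v_c = √(μ/r) = 25.870 km/s.
Vis-viva on the transfer ellipse at r = 1.893×10^5 km gives v_t = √[μ(2/r − 1/a_t)] = 34.558 km/s.
Δv₂ = |v_t − v_c| = |34.558 − 25.870| = 8.688 km/s.

Δv₂ = 8.688 km/s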